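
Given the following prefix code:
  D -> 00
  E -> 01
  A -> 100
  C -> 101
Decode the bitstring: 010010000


Decoding step by step:
Bits 01 -> E
Bits 00 -> D
Bits 100 -> A
Bits 00 -> D


Decoded message: EDAD


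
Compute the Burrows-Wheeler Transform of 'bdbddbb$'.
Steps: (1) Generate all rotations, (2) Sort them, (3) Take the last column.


Rotations (sorted):
  0: $bdbddbb -> last char: b
  1: b$bdbddb -> last char: b
  2: bb$bdbdd -> last char: d
  3: bdbddbb$ -> last char: $
  4: bddbb$bd -> last char: d
  5: dbb$bdbd -> last char: d
  6: dbddbb$b -> last char: b
  7: ddbb$bdb -> last char: b


BWT = bbd$ddbb


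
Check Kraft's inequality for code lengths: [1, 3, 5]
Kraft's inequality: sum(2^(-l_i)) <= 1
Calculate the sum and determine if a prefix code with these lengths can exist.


Sum = 2^(-1) + 2^(-3) + 2^(-5)
    = 0.5 + 0.125 + 0.03125
    = 21/32 = 0.65625
Since 0.65625 <= 1, Kraft's inequality IS satisfied.
A prefix code with these lengths CAN exist.

Kraft sum = 0.65625. Satisfied.


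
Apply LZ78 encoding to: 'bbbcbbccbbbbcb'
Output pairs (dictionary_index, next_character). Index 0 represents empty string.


LZ78 encoding steps:
Dictionary: {0: ''}
Step 1: w='' (idx 0), next='b' -> output (0, 'b'), add 'b' as idx 1
Step 2: w='b' (idx 1), next='b' -> output (1, 'b'), add 'bb' as idx 2
Step 3: w='' (idx 0), next='c' -> output (0, 'c'), add 'c' as idx 3
Step 4: w='bb' (idx 2), next='c' -> output (2, 'c'), add 'bbc' as idx 4
Step 5: w='c' (idx 3), next='b' -> output (3, 'b'), add 'cb' as idx 5
Step 6: w='bb' (idx 2), next='b' -> output (2, 'b'), add 'bbb' as idx 6
Step 7: w='cb' (idx 5), end of input -> output (5, '')


Encoded: [(0, 'b'), (1, 'b'), (0, 'c'), (2, 'c'), (3, 'b'), (2, 'b'), (5, '')]


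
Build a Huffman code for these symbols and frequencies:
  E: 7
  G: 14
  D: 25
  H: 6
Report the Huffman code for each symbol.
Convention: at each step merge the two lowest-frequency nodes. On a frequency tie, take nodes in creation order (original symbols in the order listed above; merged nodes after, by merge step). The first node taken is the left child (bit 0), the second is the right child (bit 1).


Huffman tree construction:
Step 1: Merge H(6) + E(7) = 13
Step 2: Merge (H+E)(13) + G(14) = 27
Step 3: Merge D(25) + ((H+E)+G)(27) = 52
Read each symbol's code off the tree from the root (left child = 0, right child = 1).

Codes:
  E: 101 (length 3)
  G: 11 (length 2)
  D: 0 (length 1)
  H: 100 (length 3)
Average code length: 92/52 = 1.7692 bits/symbol


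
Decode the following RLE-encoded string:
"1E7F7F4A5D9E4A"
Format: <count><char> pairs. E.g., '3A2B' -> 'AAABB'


Expanding each <count><char> pair:
  1E -> 'E'
  7F -> 'FFFFFFF'
  7F -> 'FFFFFFF'
  4A -> 'AAAA'
  5D -> 'DDDDD'
  9E -> 'EEEEEEEEE'
  4A -> 'AAAA'

Decoded = EFFFFFFFFFFFFFFAAAADDDDDEEEEEEEEEAAAA


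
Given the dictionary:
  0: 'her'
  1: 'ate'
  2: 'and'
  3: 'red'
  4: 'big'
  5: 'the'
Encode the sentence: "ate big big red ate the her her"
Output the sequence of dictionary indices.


Look up each word in the dictionary:
  'ate' -> 1
  'big' -> 4
  'big' -> 4
  'red' -> 3
  'ate' -> 1
  'the' -> 5
  'her' -> 0
  'her' -> 0

Encoded: [1, 4, 4, 3, 1, 5, 0, 0]


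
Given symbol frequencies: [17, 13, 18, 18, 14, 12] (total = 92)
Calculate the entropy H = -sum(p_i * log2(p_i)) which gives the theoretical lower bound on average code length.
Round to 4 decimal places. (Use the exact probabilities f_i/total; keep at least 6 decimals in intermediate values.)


Per-symbol terms -p_i * log2(p_i) with p_i = f_i/92:
  p = 17/92 = 0.184783: log2(p) = -2.436099, -p*log2(p) = 0.450149
  p = 13/92 = 0.141304: log2(p) = -2.823122, -p*log2(p) = 0.398919
  p = 18/92 = 0.195652: log2(p) = -2.353637, -p*log2(p) = 0.460494
  p = 18/92 = 0.195652: log2(p) = -2.353637, -p*log2(p) = 0.460494
  p = 14/92 = 0.152174: log2(p) = -2.716207, -p*log2(p) = 0.413336
  p = 12/92 = 0.130435: log2(p) = -2.938599, -p*log2(p) = 0.383296
H = 0.450149 + 0.398919 + 0.460494 + 0.460494 + 0.413336 + 0.383296 = 2.566688

H = 2.5667 bits/symbol


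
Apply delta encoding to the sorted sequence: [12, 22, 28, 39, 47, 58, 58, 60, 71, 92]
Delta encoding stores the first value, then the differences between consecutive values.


First value: 12
Deltas:
  22 - 12 = 10
  28 - 22 = 6
  39 - 28 = 11
  47 - 39 = 8
  58 - 47 = 11
  58 - 58 = 0
  60 - 58 = 2
  71 - 60 = 11
  92 - 71 = 21


Delta encoded: [12, 10, 6, 11, 8, 11, 0, 2, 11, 21]


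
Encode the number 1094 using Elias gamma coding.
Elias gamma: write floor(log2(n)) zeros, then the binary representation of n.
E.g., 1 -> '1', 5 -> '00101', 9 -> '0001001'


num_bits = floor(log2(1094)) + 1 = 11
leading_zeros = num_bits - 1 = 10
binary(1094) = 10001000110

Elias gamma(1094) = '0000000000' + '10001000110' = 000000000010001000110 (21 bits)


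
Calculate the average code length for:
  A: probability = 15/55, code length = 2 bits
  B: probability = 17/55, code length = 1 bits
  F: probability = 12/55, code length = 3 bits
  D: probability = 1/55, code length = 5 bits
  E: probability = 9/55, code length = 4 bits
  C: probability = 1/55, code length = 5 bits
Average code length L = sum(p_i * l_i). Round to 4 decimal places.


Weighted contributions p_i * l_i:
  A: (15/55) * 2 = 30/55
  B: (17/55) * 1 = 17/55
  F: (12/55) * 3 = 36/55
  D: (1/55) * 5 = 5/55
  E: (9/55) * 4 = 36/55
  C: (1/55) * 5 = 5/55
Sum = (30 + 17 + 36 + 5 + 36 + 5)/55 = 129/55

L = 129/55 = 2.3455 bits/symbol


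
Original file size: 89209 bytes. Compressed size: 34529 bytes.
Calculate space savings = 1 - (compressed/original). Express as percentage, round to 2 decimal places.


ratio = compressed/original = 34529/89209 = 0.387057
savings = 1 - ratio = 1 - 0.387057 = 0.612943
as a percentage: 0.612943 * 100 = 61.29%

Space savings = 1 - 34529/89209 = 61.29%


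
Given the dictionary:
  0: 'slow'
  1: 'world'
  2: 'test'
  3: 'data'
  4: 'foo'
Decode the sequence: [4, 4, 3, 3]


Look up each index in the dictionary:
  4 -> 'foo'
  4 -> 'foo'
  3 -> 'data'
  3 -> 'data'

Decoded: "foo foo data data"


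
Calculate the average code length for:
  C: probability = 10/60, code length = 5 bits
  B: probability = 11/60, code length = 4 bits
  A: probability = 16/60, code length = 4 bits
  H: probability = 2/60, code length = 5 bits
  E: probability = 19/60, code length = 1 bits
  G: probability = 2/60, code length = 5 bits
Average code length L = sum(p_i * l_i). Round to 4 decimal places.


Weighted contributions p_i * l_i:
  C: (10/60) * 5 = 50/60
  B: (11/60) * 4 = 44/60
  A: (16/60) * 4 = 64/60
  H: (2/60) * 5 = 10/60
  E: (19/60) * 1 = 19/60
  G: (2/60) * 5 = 10/60
Sum = (50 + 44 + 64 + 10 + 19 + 10)/60 = 197/60

L = 197/60 = 3.2833 bits/symbol


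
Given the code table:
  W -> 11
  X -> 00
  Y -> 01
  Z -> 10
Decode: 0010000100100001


Decoding:
00 -> X
10 -> Z
00 -> X
01 -> Y
00 -> X
10 -> Z
00 -> X
01 -> Y


Result: XZXYXZXY


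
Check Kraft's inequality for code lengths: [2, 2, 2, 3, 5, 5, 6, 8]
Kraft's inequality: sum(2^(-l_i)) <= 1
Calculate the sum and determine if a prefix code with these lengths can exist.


Sum = 2^(-2) + 2^(-2) + 2^(-2) + 2^(-3) + 2^(-5) + 2^(-5) + 2^(-6) + 2^(-8)
    = 0.25 + 0.25 + 0.25 + 0.125 + 0.03125 + 0.03125 + 0.015625 + 0.00390625
    = 245/256 = 0.95703125
Since 0.95703125 <= 1, Kraft's inequality IS satisfied.
A prefix code with these lengths CAN exist.

Kraft sum = 0.95703125. Satisfied.


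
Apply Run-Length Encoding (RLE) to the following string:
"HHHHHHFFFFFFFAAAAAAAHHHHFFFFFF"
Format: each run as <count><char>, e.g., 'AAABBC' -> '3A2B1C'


Scanning runs left to right:
  i=0: run of 'H' x 6 -> '6H'
  i=6: run of 'F' x 7 -> '7F'
  i=13: run of 'A' x 7 -> '7A'
  i=20: run of 'H' x 4 -> '4H'
  i=24: run of 'F' x 6 -> '6F'

RLE = 6H7F7A4H6F


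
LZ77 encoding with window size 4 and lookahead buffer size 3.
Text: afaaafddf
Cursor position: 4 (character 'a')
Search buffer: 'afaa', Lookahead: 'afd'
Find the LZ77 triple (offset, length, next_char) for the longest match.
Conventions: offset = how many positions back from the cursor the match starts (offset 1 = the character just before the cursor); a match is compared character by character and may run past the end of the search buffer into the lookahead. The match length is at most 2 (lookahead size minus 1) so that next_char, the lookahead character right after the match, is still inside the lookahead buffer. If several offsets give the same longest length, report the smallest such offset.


Try each offset into the search buffer:
  offset=1 (pos 3, char 'a'): match length 1
  offset=2 (pos 2, char 'a'): match length 1
  offset=3 (pos 1, char 'f'): match length 0
  offset=4 (pos 0, char 'a'): match length 2
Longest match has length 2 at offset 4.
next_char = character at position 4 + 2 = 6 -> 'd'

Best match: offset=4, length=2 (matching 'af' starting at position 0)
LZ77 triple: (4, 2, 'd')


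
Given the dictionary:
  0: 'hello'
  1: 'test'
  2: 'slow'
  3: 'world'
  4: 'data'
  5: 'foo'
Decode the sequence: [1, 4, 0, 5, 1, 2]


Look up each index in the dictionary:
  1 -> 'test'
  4 -> 'data'
  0 -> 'hello'
  5 -> 'foo'
  1 -> 'test'
  2 -> 'slow'

Decoded: "test data hello foo test slow"


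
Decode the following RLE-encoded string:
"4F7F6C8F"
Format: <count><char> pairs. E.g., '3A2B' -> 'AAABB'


Expanding each <count><char> pair:
  4F -> 'FFFF'
  7F -> 'FFFFFFF'
  6C -> 'CCCCCC'
  8F -> 'FFFFFFFF'

Decoded = FFFFFFFFFFFCCCCCCFFFFFFFF


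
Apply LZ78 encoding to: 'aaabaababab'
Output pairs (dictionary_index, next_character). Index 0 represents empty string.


LZ78 encoding steps:
Dictionary: {0: ''}
Step 1: w='' (idx 0), next='a' -> output (0, 'a'), add 'a' as idx 1
Step 2: w='a' (idx 1), next='a' -> output (1, 'a'), add 'aa' as idx 2
Step 3: w='' (idx 0), next='b' -> output (0, 'b'), add 'b' as idx 3
Step 4: w='aa' (idx 2), next='b' -> output (2, 'b'), add 'aab' as idx 4
Step 5: w='a' (idx 1), next='b' -> output (1, 'b'), add 'ab' as idx 5
Step 6: w='ab' (idx 5), end of input -> output (5, '')


Encoded: [(0, 'a'), (1, 'a'), (0, 'b'), (2, 'b'), (1, 'b'), (5, '')]


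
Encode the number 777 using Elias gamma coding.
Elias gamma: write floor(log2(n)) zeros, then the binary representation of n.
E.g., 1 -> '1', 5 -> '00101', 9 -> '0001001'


num_bits = floor(log2(777)) + 1 = 10
leading_zeros = num_bits - 1 = 9
binary(777) = 1100001001

Elias gamma(777) = '000000000' + '1100001001' = 0000000001100001001 (19 bits)


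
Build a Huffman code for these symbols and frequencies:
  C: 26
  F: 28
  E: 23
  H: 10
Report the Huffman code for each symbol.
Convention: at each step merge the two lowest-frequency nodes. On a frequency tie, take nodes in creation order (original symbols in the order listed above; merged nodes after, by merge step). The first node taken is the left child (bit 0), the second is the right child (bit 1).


Huffman tree construction:
Step 1: Merge H(10) + E(23) = 33
Step 2: Merge C(26) + F(28) = 54
Step 3: Merge (H+E)(33) + (C+F)(54) = 87
Read each symbol's code off the tree from the root (left child = 0, right child = 1).

Codes:
  C: 10 (length 2)
  F: 11 (length 2)
  E: 01 (length 2)
  H: 00 (length 2)
Average code length: 174/87 = 2.0000 bits/symbol


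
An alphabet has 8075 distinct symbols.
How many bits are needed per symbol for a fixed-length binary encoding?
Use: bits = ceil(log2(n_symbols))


log2(8075) = 12.9792
Bracket: 2^12 = 4096 < 8075 <= 2^13 = 8192
So ceil(log2(8075)) = 13

bits = ceil(log2(8075)) = ceil(12.9792) = 13 bits


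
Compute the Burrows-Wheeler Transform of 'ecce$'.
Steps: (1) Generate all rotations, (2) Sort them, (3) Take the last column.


Rotations (sorted):
  0: $ecce -> last char: e
  1: cce$e -> last char: e
  2: ce$ec -> last char: c
  3: e$ecc -> last char: c
  4: ecce$ -> last char: $


BWT = eecc$


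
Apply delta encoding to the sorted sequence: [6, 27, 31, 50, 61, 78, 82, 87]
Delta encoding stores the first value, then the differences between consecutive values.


First value: 6
Deltas:
  27 - 6 = 21
  31 - 27 = 4
  50 - 31 = 19
  61 - 50 = 11
  78 - 61 = 17
  82 - 78 = 4
  87 - 82 = 5


Delta encoded: [6, 21, 4, 19, 11, 17, 4, 5]


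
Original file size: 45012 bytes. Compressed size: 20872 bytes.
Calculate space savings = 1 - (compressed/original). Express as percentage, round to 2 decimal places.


ratio = compressed/original = 20872/45012 = 0.463699
savings = 1 - ratio = 1 - 0.463699 = 0.536301
as a percentage: 0.536301 * 100 = 53.63%

Space savings = 1 - 20872/45012 = 53.63%


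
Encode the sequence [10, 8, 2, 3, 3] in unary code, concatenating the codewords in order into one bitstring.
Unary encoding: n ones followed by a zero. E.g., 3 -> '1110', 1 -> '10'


Encode each number as n ones followed by a terminating 0:
  10 -> 11111111110 (11 bits)
  8 -> 111111110 (9 bits)
  2 -> 110 (3 bits)
  3 -> 1110 (4 bits)
  3 -> 1110 (4 bits)
Total length = 11 + 9 + 3 + 4 + 4 = 31 bits.

Unary([10, 8, 2, 3, 3]) = 1111111111011111111011011101110 (31 bits)


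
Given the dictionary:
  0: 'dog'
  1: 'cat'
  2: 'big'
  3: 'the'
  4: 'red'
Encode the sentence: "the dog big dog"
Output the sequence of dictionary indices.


Look up each word in the dictionary:
  'the' -> 3
  'dog' -> 0
  'big' -> 2
  'dog' -> 0

Encoded: [3, 0, 2, 0]


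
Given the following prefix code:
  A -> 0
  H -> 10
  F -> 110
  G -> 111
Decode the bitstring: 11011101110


Decoding step by step:
Bits 110 -> F
Bits 111 -> G
Bits 0 -> A
Bits 111 -> G
Bits 0 -> A


Decoded message: FGAGA


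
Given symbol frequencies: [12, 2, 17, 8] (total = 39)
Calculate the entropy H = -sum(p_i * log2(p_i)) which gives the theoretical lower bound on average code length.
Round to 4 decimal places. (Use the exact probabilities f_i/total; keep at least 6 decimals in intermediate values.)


Per-symbol terms -p_i * log2(p_i) with p_i = f_i/39:
  p = 12/39 = 0.307692: log2(p) = -1.700440, -p*log2(p) = 0.523212
  p = 2/39 = 0.051282: log2(p) = -4.285402, -p*log2(p) = 0.219764
  p = 17/39 = 0.435897: log2(p) = -1.197939, -p*log2(p) = 0.522179
  p = 8/39 = 0.205128: log2(p) = -2.285402, -p*log2(p) = 0.468800
H = 0.523212 + 0.219764 + 0.522179 + 0.468800 = 1.733955

H = 1.734 bits/symbol


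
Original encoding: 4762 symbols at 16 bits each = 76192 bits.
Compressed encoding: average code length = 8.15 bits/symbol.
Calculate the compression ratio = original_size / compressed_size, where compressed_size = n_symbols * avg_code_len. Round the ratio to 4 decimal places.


original_size = n_symbols * orig_bits = 4762 * 16 = 76192 bits
compressed_size = n_symbols * avg_code_len = 4762 * 8.15 = 38810.3 bits
ratio = original_size / compressed_size = 76192 / 38810.3 = 1.9632

Compression ratio = 1.9632


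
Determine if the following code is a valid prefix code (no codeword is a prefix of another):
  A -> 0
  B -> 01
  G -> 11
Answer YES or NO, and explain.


Checking each pair (does one codeword prefix another?):
  A='0' vs B='01': prefix -- VIOLATION

NO -- this is NOT a valid prefix code. A (0) is a prefix of B (01).


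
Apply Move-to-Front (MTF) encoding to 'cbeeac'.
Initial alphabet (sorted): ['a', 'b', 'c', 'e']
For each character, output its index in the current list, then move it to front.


MTF encoding:
'c': index 2 in ['a', 'b', 'c', 'e'] -> ['c', 'a', 'b', 'e']
'b': index 2 in ['c', 'a', 'b', 'e'] -> ['b', 'c', 'a', 'e']
'e': index 3 in ['b', 'c', 'a', 'e'] -> ['e', 'b', 'c', 'a']
'e': index 0 in ['e', 'b', 'c', 'a'] -> ['e', 'b', 'c', 'a']
'a': index 3 in ['e', 'b', 'c', 'a'] -> ['a', 'e', 'b', 'c']
'c': index 3 in ['a', 'e', 'b', 'c'] -> ['c', 'a', 'e', 'b']


Output: [2, 2, 3, 0, 3, 3]


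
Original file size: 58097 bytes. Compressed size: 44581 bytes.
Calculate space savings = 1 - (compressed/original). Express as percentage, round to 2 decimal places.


ratio = compressed/original = 44581/58097 = 0.767355
savings = 1 - ratio = 1 - 0.767355 = 0.232645
as a percentage: 0.232645 * 100 = 23.26%

Space savings = 1 - 44581/58097 = 23.26%


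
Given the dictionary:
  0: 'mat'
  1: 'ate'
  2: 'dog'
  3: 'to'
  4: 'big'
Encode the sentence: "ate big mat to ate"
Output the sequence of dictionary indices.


Look up each word in the dictionary:
  'ate' -> 1
  'big' -> 4
  'mat' -> 0
  'to' -> 3
  'ate' -> 1

Encoded: [1, 4, 0, 3, 1]


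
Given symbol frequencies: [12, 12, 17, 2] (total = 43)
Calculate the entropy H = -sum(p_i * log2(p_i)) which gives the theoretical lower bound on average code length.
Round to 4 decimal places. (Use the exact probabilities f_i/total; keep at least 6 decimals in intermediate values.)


Per-symbol terms -p_i * log2(p_i) with p_i = f_i/43:
  p = 12/43 = 0.279070: log2(p) = -1.841302, -p*log2(p) = 0.513852
  p = 12/43 = 0.279070: log2(p) = -1.841302, -p*log2(p) = 0.513852
  p = 17/43 = 0.395349: log2(p) = -1.338802, -p*log2(p) = 0.529294
  p = 2/43 = 0.046512: log2(p) = -4.426265, -p*log2(p) = 0.205873
H = 0.513852 + 0.513852 + 0.529294 + 0.205873 = 1.762871

H = 1.7629 bits/symbol


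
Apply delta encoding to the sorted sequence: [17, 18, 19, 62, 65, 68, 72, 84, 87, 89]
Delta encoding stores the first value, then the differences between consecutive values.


First value: 17
Deltas:
  18 - 17 = 1
  19 - 18 = 1
  62 - 19 = 43
  65 - 62 = 3
  68 - 65 = 3
  72 - 68 = 4
  84 - 72 = 12
  87 - 84 = 3
  89 - 87 = 2


Delta encoded: [17, 1, 1, 43, 3, 3, 4, 12, 3, 2]


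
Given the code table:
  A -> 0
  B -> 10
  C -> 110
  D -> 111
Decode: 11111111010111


Decoding:
111 -> D
111 -> D
110 -> C
10 -> B
111 -> D


Result: DDCBD


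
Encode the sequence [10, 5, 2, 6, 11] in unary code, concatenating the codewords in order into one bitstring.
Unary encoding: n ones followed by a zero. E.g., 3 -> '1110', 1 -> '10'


Encode each number as n ones followed by a terminating 0:
  10 -> 11111111110 (11 bits)
  5 -> 111110 (6 bits)
  2 -> 110 (3 bits)
  6 -> 1111110 (7 bits)
  11 -> 111111111110 (12 bits)
Total length = 11 + 6 + 3 + 7 + 12 = 39 bits.

Unary([10, 5, 2, 6, 11]) = 111111111101111101101111110111111111110 (39 bits)


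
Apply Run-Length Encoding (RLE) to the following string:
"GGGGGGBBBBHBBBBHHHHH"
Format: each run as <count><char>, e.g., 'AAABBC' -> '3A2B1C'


Scanning runs left to right:
  i=0: run of 'G' x 6 -> '6G'
  i=6: run of 'B' x 4 -> '4B'
  i=10: run of 'H' x 1 -> '1H'
  i=11: run of 'B' x 4 -> '4B'
  i=15: run of 'H' x 5 -> '5H'

RLE = 6G4B1H4B5H


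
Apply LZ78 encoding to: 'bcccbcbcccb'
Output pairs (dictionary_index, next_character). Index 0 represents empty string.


LZ78 encoding steps:
Dictionary: {0: ''}
Step 1: w='' (idx 0), next='b' -> output (0, 'b'), add 'b' as idx 1
Step 2: w='' (idx 0), next='c' -> output (0, 'c'), add 'c' as idx 2
Step 3: w='c' (idx 2), next='c' -> output (2, 'c'), add 'cc' as idx 3
Step 4: w='b' (idx 1), next='c' -> output (1, 'c'), add 'bc' as idx 4
Step 5: w='bc' (idx 4), next='c' -> output (4, 'c'), add 'bcc' as idx 5
Step 6: w='c' (idx 2), next='b' -> output (2, 'b'), add 'cb' as idx 6


Encoded: [(0, 'b'), (0, 'c'), (2, 'c'), (1, 'c'), (4, 'c'), (2, 'b')]


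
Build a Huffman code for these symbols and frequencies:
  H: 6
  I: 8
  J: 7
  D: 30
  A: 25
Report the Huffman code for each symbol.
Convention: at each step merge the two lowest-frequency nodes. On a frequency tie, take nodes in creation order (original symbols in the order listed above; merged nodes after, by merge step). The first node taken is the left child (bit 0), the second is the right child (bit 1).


Huffman tree construction:
Step 1: Merge H(6) + J(7) = 13
Step 2: Merge I(8) + (H+J)(13) = 21
Step 3: Merge (I+(H+J))(21) + A(25) = 46
Step 4: Merge D(30) + ((I+(H+J))+A)(46) = 76
Read each symbol's code off the tree from the root (left child = 0, right child = 1).

Codes:
  H: 1010 (length 4)
  I: 100 (length 3)
  J: 1011 (length 4)
  D: 0 (length 1)
  A: 11 (length 2)
Average code length: 156/76 = 2.0526 bits/symbol


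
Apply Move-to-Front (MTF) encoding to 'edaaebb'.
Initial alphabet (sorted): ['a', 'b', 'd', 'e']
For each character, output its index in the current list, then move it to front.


MTF encoding:
'e': index 3 in ['a', 'b', 'd', 'e'] -> ['e', 'a', 'b', 'd']
'd': index 3 in ['e', 'a', 'b', 'd'] -> ['d', 'e', 'a', 'b']
'a': index 2 in ['d', 'e', 'a', 'b'] -> ['a', 'd', 'e', 'b']
'a': index 0 in ['a', 'd', 'e', 'b'] -> ['a', 'd', 'e', 'b']
'e': index 2 in ['a', 'd', 'e', 'b'] -> ['e', 'a', 'd', 'b']
'b': index 3 in ['e', 'a', 'd', 'b'] -> ['b', 'e', 'a', 'd']
'b': index 0 in ['b', 'e', 'a', 'd'] -> ['b', 'e', 'a', 'd']


Output: [3, 3, 2, 0, 2, 3, 0]


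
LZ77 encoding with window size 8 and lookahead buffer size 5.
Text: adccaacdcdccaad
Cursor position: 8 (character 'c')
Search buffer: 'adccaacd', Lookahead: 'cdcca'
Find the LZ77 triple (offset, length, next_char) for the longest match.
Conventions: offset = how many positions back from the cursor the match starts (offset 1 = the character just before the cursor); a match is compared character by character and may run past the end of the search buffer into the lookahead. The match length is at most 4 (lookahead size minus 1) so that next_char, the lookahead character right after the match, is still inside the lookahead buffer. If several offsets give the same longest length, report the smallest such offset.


Try each offset into the search buffer:
  offset=1 (pos 7, char 'd'): match length 0
  offset=2 (pos 6, char 'c'): match length 3
  offset=3 (pos 5, char 'a'): match length 0
  offset=4 (pos 4, char 'a'): match length 0
  offset=5 (pos 3, char 'c'): match length 1
  offset=6 (pos 2, char 'c'): match length 1
  offset=7 (pos 1, char 'd'): match length 0
  offset=8 (pos 0, char 'a'): match length 0
Longest match has length 3 at offset 2.
next_char = character at position 8 + 3 = 11 -> 'c'

Best match: offset=2, length=3 (matching 'cdc' starting at position 6)
LZ77 triple: (2, 3, 'c')


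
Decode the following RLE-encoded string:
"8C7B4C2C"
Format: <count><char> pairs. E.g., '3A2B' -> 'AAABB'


Expanding each <count><char> pair:
  8C -> 'CCCCCCCC'
  7B -> 'BBBBBBB'
  4C -> 'CCCC'
  2C -> 'CC'

Decoded = CCCCCCCCBBBBBBBCCCCCC


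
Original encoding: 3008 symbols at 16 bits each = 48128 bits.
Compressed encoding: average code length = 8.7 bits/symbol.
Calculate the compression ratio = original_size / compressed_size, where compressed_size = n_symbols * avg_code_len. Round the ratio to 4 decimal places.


original_size = n_symbols * orig_bits = 3008 * 16 = 48128 bits
compressed_size = n_symbols * avg_code_len = 3008 * 8.7 = 26169.6 bits
ratio = original_size / compressed_size = 48128 / 26169.6 = 1.8391

Compression ratio = 1.8391


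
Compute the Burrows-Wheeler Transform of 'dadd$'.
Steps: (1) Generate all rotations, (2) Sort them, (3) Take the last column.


Rotations (sorted):
  0: $dadd -> last char: d
  1: add$d -> last char: d
  2: d$dad -> last char: d
  3: dadd$ -> last char: $
  4: dd$da -> last char: a


BWT = ddd$a


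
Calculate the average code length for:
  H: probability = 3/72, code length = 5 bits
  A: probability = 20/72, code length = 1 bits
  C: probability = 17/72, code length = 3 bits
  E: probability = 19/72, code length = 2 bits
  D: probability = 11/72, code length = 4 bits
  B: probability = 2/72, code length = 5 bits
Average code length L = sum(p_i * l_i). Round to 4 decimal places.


Weighted contributions p_i * l_i:
  H: (3/72) * 5 = 15/72
  A: (20/72) * 1 = 20/72
  C: (17/72) * 3 = 51/72
  E: (19/72) * 2 = 38/72
  D: (11/72) * 4 = 44/72
  B: (2/72) * 5 = 10/72
Sum = (15 + 20 + 51 + 38 + 44 + 10)/72 = 178/72

L = 178/72 = 2.4722 bits/symbol


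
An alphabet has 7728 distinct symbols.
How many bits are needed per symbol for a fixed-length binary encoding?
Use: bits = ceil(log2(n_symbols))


log2(7728) = 12.9159
Bracket: 2^12 = 4096 < 7728 <= 2^13 = 8192
So ceil(log2(7728)) = 13

bits = ceil(log2(7728)) = ceil(12.9159) = 13 bits


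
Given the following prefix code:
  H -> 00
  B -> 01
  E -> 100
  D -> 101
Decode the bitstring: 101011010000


Decoding step by step:
Bits 101 -> D
Bits 01 -> B
Bits 101 -> D
Bits 00 -> H
Bits 00 -> H


Decoded message: DBDHH


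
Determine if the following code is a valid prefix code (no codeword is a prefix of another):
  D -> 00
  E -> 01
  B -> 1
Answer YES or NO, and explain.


Checking each pair (does one codeword prefix another?):
  D='00' vs E='01': no prefix
  D='00' vs B='1': no prefix
  E='01' vs D='00': no prefix
  E='01' vs B='1': no prefix
  B='1' vs D='00': no prefix
  B='1' vs E='01': no prefix
No violation found over all pairs.

YES -- this is a valid prefix code. No codeword is a prefix of any other codeword.


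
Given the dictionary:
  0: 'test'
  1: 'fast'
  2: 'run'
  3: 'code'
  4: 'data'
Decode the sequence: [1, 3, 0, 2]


Look up each index in the dictionary:
  1 -> 'fast'
  3 -> 'code'
  0 -> 'test'
  2 -> 'run'

Decoded: "fast code test run"


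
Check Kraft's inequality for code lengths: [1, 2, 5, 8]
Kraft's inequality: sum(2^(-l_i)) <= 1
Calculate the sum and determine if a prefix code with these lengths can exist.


Sum = 2^(-1) + 2^(-2) + 2^(-5) + 2^(-8)
    = 0.5 + 0.25 + 0.03125 + 0.00390625
    = 201/256 = 0.78515625
Since 0.78515625 <= 1, Kraft's inequality IS satisfied.
A prefix code with these lengths CAN exist.

Kraft sum = 0.78515625. Satisfied.


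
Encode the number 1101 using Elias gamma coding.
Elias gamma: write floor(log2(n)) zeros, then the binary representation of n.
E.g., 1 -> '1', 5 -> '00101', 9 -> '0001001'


num_bits = floor(log2(1101)) + 1 = 11
leading_zeros = num_bits - 1 = 10
binary(1101) = 10001001101

Elias gamma(1101) = '0000000000' + '10001001101' = 000000000010001001101 (21 bits)


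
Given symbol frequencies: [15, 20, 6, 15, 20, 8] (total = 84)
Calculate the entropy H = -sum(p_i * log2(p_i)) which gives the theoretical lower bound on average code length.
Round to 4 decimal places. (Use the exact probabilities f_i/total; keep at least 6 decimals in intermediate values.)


Per-symbol terms -p_i * log2(p_i) with p_i = f_i/84:
  p = 15/84 = 0.178571: log2(p) = -2.485427, -p*log2(p) = 0.443826
  p = 20/84 = 0.238095: log2(p) = -2.070389, -p*log2(p) = 0.492950
  p = 6/84 = 0.071429: log2(p) = -3.807355, -p*log2(p) = 0.271954
  p = 15/84 = 0.178571: log2(p) = -2.485427, -p*log2(p) = 0.443826
  p = 20/84 = 0.238095: log2(p) = -2.070389, -p*log2(p) = 0.492950
  p = 8/84 = 0.095238: log2(p) = -3.392317, -p*log2(p) = 0.323078
H = 0.443826 + 0.492950 + 0.271954 + 0.443826 + 0.492950 + 0.323078 = 2.468584

H = 2.4686 bits/symbol


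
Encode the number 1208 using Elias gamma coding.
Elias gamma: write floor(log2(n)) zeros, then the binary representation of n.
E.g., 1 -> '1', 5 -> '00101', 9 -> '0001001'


num_bits = floor(log2(1208)) + 1 = 11
leading_zeros = num_bits - 1 = 10
binary(1208) = 10010111000

Elias gamma(1208) = '0000000000' + '10010111000' = 000000000010010111000 (21 bits)


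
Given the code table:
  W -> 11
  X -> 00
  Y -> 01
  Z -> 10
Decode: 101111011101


Decoding:
10 -> Z
11 -> W
11 -> W
01 -> Y
11 -> W
01 -> Y


Result: ZWWYWY


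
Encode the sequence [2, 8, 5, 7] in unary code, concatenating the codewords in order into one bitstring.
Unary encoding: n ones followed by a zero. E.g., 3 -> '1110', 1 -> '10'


Encode each number as n ones followed by a terminating 0:
  2 -> 110 (3 bits)
  8 -> 111111110 (9 bits)
  5 -> 111110 (6 bits)
  7 -> 11111110 (8 bits)
Total length = 3 + 9 + 6 + 8 = 26 bits.

Unary([2, 8, 5, 7]) = 11011111111011111011111110 (26 bits)


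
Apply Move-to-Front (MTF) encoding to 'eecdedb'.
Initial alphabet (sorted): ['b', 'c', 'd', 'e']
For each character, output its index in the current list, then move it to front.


MTF encoding:
'e': index 3 in ['b', 'c', 'd', 'e'] -> ['e', 'b', 'c', 'd']
'e': index 0 in ['e', 'b', 'c', 'd'] -> ['e', 'b', 'c', 'd']
'c': index 2 in ['e', 'b', 'c', 'd'] -> ['c', 'e', 'b', 'd']
'd': index 3 in ['c', 'e', 'b', 'd'] -> ['d', 'c', 'e', 'b']
'e': index 2 in ['d', 'c', 'e', 'b'] -> ['e', 'd', 'c', 'b']
'd': index 1 in ['e', 'd', 'c', 'b'] -> ['d', 'e', 'c', 'b']
'b': index 3 in ['d', 'e', 'c', 'b'] -> ['b', 'd', 'e', 'c']


Output: [3, 0, 2, 3, 2, 1, 3]


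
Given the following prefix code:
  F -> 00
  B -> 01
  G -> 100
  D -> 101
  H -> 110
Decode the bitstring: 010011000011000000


Decoding step by step:
Bits 01 -> B
Bits 00 -> F
Bits 110 -> H
Bits 00 -> F
Bits 01 -> B
Bits 100 -> G
Bits 00 -> F
Bits 00 -> F


Decoded message: BFHFBGFF


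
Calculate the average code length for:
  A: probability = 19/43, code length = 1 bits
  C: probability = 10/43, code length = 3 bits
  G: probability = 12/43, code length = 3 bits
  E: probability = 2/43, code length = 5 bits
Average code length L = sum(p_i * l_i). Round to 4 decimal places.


Weighted contributions p_i * l_i:
  A: (19/43) * 1 = 19/43
  C: (10/43) * 3 = 30/43
  G: (12/43) * 3 = 36/43
  E: (2/43) * 5 = 10/43
Sum = (19 + 30 + 36 + 10)/43 = 95/43

L = 95/43 = 2.2093 bits/symbol


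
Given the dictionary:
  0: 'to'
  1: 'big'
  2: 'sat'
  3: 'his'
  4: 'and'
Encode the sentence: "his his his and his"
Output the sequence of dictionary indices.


Look up each word in the dictionary:
  'his' -> 3
  'his' -> 3
  'his' -> 3
  'and' -> 4
  'his' -> 3

Encoded: [3, 3, 3, 4, 3]


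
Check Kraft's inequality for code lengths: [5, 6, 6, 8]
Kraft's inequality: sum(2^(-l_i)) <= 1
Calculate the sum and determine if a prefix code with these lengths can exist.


Sum = 2^(-5) + 2^(-6) + 2^(-6) + 2^(-8)
    = 0.03125 + 0.015625 + 0.015625 + 0.00390625
    = 17/256 = 0.06640625
Since 0.06640625 <= 1, Kraft's inequality IS satisfied.
A prefix code with these lengths CAN exist.

Kraft sum = 0.06640625. Satisfied.


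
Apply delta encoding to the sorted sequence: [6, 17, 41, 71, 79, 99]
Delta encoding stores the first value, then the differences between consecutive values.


First value: 6
Deltas:
  17 - 6 = 11
  41 - 17 = 24
  71 - 41 = 30
  79 - 71 = 8
  99 - 79 = 20


Delta encoded: [6, 11, 24, 30, 8, 20]


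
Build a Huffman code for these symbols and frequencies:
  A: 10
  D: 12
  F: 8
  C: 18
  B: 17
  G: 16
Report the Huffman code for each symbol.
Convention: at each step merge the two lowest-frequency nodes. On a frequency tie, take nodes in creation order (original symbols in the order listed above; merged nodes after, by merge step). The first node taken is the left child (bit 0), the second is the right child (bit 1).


Huffman tree construction:
Step 1: Merge F(8) + A(10) = 18
Step 2: Merge D(12) + G(16) = 28
Step 3: Merge B(17) + C(18) = 35
Step 4: Merge (F+A)(18) + (D+G)(28) = 46
Step 5: Merge (B+C)(35) + ((F+A)+(D+G))(46) = 81
Read each symbol's code off the tree from the root (left child = 0, right child = 1).

Codes:
  A: 101 (length 3)
  D: 110 (length 3)
  F: 100 (length 3)
  C: 01 (length 2)
  B: 00 (length 2)
  G: 111 (length 3)
Average code length: 208/81 = 2.5679 bits/symbol


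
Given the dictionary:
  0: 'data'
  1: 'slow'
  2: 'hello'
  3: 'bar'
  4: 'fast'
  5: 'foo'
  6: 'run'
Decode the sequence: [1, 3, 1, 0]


Look up each index in the dictionary:
  1 -> 'slow'
  3 -> 'bar'
  1 -> 'slow'
  0 -> 'data'

Decoded: "slow bar slow data"


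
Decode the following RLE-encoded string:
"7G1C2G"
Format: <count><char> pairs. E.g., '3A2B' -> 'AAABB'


Expanding each <count><char> pair:
  7G -> 'GGGGGGG'
  1C -> 'C'
  2G -> 'GG'

Decoded = GGGGGGGCGG


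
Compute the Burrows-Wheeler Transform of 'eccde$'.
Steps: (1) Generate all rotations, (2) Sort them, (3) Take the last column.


Rotations (sorted):
  0: $eccde -> last char: e
  1: ccde$e -> last char: e
  2: cde$ec -> last char: c
  3: de$ecc -> last char: c
  4: e$eccd -> last char: d
  5: eccde$ -> last char: $


BWT = eeccd$


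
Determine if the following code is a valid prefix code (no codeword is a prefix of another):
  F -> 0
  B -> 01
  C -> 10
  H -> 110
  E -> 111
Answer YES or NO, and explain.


Checking each pair (does one codeword prefix another?):
  F='0' vs B='01': prefix -- VIOLATION

NO -- this is NOT a valid prefix code. F (0) is a prefix of B (01).


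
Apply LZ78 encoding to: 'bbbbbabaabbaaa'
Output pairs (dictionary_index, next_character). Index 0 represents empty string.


LZ78 encoding steps:
Dictionary: {0: ''}
Step 1: w='' (idx 0), next='b' -> output (0, 'b'), add 'b' as idx 1
Step 2: w='b' (idx 1), next='b' -> output (1, 'b'), add 'bb' as idx 2
Step 3: w='bb' (idx 2), next='a' -> output (2, 'a'), add 'bba' as idx 3
Step 4: w='b' (idx 1), next='a' -> output (1, 'a'), add 'ba' as idx 4
Step 5: w='' (idx 0), next='a' -> output (0, 'a'), add 'a' as idx 5
Step 6: w='bba' (idx 3), next='a' -> output (3, 'a'), add 'bbaa' as idx 6
Step 7: w='a' (idx 5), end of input -> output (5, '')


Encoded: [(0, 'b'), (1, 'b'), (2, 'a'), (1, 'a'), (0, 'a'), (3, 'a'), (5, '')]


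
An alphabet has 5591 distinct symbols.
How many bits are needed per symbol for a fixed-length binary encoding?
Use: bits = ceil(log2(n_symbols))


log2(5591) = 12.4489
Bracket: 2^12 = 4096 < 5591 <= 2^13 = 8192
So ceil(log2(5591)) = 13

bits = ceil(log2(5591)) = ceil(12.4489) = 13 bits


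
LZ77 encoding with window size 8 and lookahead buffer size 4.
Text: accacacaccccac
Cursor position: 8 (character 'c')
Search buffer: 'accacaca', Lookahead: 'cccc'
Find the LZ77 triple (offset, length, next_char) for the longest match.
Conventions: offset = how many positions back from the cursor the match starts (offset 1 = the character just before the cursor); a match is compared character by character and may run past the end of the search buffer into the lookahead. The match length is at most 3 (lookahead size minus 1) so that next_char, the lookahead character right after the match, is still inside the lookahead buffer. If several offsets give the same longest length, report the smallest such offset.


Try each offset into the search buffer:
  offset=1 (pos 7, char 'a'): match length 0
  offset=2 (pos 6, char 'c'): match length 1
  offset=3 (pos 5, char 'a'): match length 0
  offset=4 (pos 4, char 'c'): match length 1
  offset=5 (pos 3, char 'a'): match length 0
  offset=6 (pos 2, char 'c'): match length 1
  offset=7 (pos 1, char 'c'): match length 2
  offset=8 (pos 0, char 'a'): match length 0
Longest match has length 2 at offset 7.
next_char = character at position 8 + 2 = 10 -> 'c'

Best match: offset=7, length=2 (matching 'cc' starting at position 1)
LZ77 triple: (7, 2, 'c')


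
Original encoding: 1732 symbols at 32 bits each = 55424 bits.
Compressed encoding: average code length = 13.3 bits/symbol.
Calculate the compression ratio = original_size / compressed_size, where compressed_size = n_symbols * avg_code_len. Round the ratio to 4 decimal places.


original_size = n_symbols * orig_bits = 1732 * 32 = 55424 bits
compressed_size = n_symbols * avg_code_len = 1732 * 13.3 = 23035.6 bits
ratio = original_size / compressed_size = 55424 / 23035.6 = 2.406

Compression ratio = 2.406


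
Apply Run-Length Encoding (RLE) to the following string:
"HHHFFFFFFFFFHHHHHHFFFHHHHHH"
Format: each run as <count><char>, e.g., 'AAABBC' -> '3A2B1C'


Scanning runs left to right:
  i=0: run of 'H' x 3 -> '3H'
  i=3: run of 'F' x 9 -> '9F'
  i=12: run of 'H' x 6 -> '6H'
  i=18: run of 'F' x 3 -> '3F'
  i=21: run of 'H' x 6 -> '6H'

RLE = 3H9F6H3F6H


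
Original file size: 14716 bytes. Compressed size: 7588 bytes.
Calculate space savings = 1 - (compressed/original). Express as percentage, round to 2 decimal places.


ratio = compressed/original = 7588/14716 = 0.515629
savings = 1 - ratio = 1 - 0.515629 = 0.484371
as a percentage: 0.484371 * 100 = 48.44%

Space savings = 1 - 7588/14716 = 48.44%


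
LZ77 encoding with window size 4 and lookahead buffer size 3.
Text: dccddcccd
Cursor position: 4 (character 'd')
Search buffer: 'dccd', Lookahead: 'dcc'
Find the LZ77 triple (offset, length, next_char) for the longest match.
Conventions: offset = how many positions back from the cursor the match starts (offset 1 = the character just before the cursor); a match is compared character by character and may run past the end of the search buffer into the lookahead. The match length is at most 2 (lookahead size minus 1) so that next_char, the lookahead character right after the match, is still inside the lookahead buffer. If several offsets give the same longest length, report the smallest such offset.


Try each offset into the search buffer:
  offset=1 (pos 3, char 'd'): match length 1
  offset=2 (pos 2, char 'c'): match length 0
  offset=3 (pos 1, char 'c'): match length 0
  offset=4 (pos 0, char 'd'): match length 2
Longest match has length 2 at offset 4.
next_char = character at position 4 + 2 = 6 -> 'c'

Best match: offset=4, length=2 (matching 'dc' starting at position 0)
LZ77 triple: (4, 2, 'c')


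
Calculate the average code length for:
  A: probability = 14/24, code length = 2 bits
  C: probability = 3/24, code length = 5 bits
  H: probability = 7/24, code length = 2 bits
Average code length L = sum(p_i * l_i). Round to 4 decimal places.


Weighted contributions p_i * l_i:
  A: (14/24) * 2 = 28/24
  C: (3/24) * 5 = 15/24
  H: (7/24) * 2 = 14/24
Sum = (28 + 15 + 14)/24 = 57/24

L = 57/24 = 2.3750 bits/symbol


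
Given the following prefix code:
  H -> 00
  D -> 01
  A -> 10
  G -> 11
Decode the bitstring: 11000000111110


Decoding step by step:
Bits 11 -> G
Bits 00 -> H
Bits 00 -> H
Bits 00 -> H
Bits 11 -> G
Bits 11 -> G
Bits 10 -> A


Decoded message: GHHHGGA


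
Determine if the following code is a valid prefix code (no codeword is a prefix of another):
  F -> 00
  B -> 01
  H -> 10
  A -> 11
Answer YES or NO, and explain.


Checking each pair (does one codeword prefix another?):
  F='00' vs B='01': no prefix
  F='00' vs H='10': no prefix
  F='00' vs A='11': no prefix
  B='01' vs F='00': no prefix
  B='01' vs H='10': no prefix
  B='01' vs A='11': no prefix
  H='10' vs F='00': no prefix
  H='10' vs B='01': no prefix
  H='10' vs A='11': no prefix
  A='11' vs F='00': no prefix
  A='11' vs B='01': no prefix
  A='11' vs H='10': no prefix
No violation found over all pairs.

YES -- this is a valid prefix code. No codeword is a prefix of any other codeword.


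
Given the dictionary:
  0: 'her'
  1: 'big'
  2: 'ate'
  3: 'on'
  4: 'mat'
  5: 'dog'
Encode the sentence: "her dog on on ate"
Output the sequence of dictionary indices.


Look up each word in the dictionary:
  'her' -> 0
  'dog' -> 5
  'on' -> 3
  'on' -> 3
  'ate' -> 2

Encoded: [0, 5, 3, 3, 2]


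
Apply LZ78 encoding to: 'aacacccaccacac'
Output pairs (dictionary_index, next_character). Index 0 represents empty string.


LZ78 encoding steps:
Dictionary: {0: ''}
Step 1: w='' (idx 0), next='a' -> output (0, 'a'), add 'a' as idx 1
Step 2: w='a' (idx 1), next='c' -> output (1, 'c'), add 'ac' as idx 2
Step 3: w='ac' (idx 2), next='c' -> output (2, 'c'), add 'acc' as idx 3
Step 4: w='' (idx 0), next='c' -> output (0, 'c'), add 'c' as idx 4
Step 5: w='acc' (idx 3), next='a' -> output (3, 'a'), add 'acca' as idx 5
Step 6: w='c' (idx 4), next='a' -> output (4, 'a'), add 'ca' as idx 6
Step 7: w='c' (idx 4), end of input -> output (4, '')


Encoded: [(0, 'a'), (1, 'c'), (2, 'c'), (0, 'c'), (3, 'a'), (4, 'a'), (4, '')]


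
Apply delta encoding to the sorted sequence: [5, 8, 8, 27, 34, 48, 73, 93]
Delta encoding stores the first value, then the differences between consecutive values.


First value: 5
Deltas:
  8 - 5 = 3
  8 - 8 = 0
  27 - 8 = 19
  34 - 27 = 7
  48 - 34 = 14
  73 - 48 = 25
  93 - 73 = 20


Delta encoded: [5, 3, 0, 19, 7, 14, 25, 20]


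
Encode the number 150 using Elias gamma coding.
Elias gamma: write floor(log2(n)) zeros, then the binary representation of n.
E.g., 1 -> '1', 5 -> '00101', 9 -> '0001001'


num_bits = floor(log2(150)) + 1 = 8
leading_zeros = num_bits - 1 = 7
binary(150) = 10010110

Elias gamma(150) = '0000000' + '10010110' = 000000010010110 (15 bits)


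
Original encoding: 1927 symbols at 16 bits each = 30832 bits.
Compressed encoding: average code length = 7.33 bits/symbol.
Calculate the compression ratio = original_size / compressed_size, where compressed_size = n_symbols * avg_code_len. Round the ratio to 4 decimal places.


original_size = n_symbols * orig_bits = 1927 * 16 = 30832 bits
compressed_size = n_symbols * avg_code_len = 1927 * 7.33 = 14124.91 bits
ratio = original_size / compressed_size = 30832 / 14124.91 = 2.1828

Compression ratio = 2.1828
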